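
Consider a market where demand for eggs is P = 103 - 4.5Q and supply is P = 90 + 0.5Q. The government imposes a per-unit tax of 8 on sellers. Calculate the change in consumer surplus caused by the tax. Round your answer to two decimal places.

Without the tax, 103 - 4.5Q = 90 + 0.5Q so Q* = 2.6 and P* = 91.3.
A tax on sellers shifts supply up by 8: 103 - 4.5Q = 90 + 0.5Q + 8, so Q_t = 1. Buyers pay P_b = 98.5; sellers receive P_s = P_b - 8 = 90.5.
CS falls from (1/2)(2.6)(11.7) = 15.21 to (1/2)(1)(4.5) = 2.25, a change of -12.96.

-12.96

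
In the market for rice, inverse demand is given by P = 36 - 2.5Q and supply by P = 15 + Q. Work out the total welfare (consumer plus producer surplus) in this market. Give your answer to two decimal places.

63.00

Equilibrium: 36 - 2.5Q = 15 + Q, so Q* = 6 and P* = 21.
Total surplus is the full triangle between the curves from 0 to Q*: (1/2)(6)(36 - 15) = 63.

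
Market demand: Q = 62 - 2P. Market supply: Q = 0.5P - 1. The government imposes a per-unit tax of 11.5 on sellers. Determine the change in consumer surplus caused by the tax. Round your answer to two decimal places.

Rewriting demand in inverse form: P = 31 - 0.5Q.
Rewriting supply in inverse form: P = 2 + 2Q.
Without the tax, 31 - 0.5Q = 2 + 2Q so Q* = 11.6 and P* = 25.2.
With the tax, sellers need 11.5 more per unit: 31 - 0.5Q = 2 + 2Q + 11.5, so Q_t = 7. Buyers pay P_b = 27.5; sellers receive P_s = P_b - 11.5 = 16.
Consumers lose the trapezoid between P* and P_b out to Q_t plus the triangle from Q_t to Q*: change in CS = 12.25 - 33.64 = -21.39.

-21.39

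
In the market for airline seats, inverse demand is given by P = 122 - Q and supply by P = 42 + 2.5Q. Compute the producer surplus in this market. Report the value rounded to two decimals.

Equilibrium: 122 - Q = 42 + 2.5Q, so Q* = 22.8571 and P* = 99.1429.
PS is the area between P* and the supply curve from 0 to Q*: (1/2)(22.8571)(57.1429) = 653.0612.

653.06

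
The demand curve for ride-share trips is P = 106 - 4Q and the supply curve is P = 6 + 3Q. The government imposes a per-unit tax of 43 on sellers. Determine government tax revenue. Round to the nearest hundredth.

350.14

Pre-tax equilibrium: 106 - 4Q = 6 + 3Q gives Q* = 14.2857, P* = 48.8571.
With the tax, sellers need 43 more per unit: 106 - 4Q = 6 + 3Q + 43, so Q_t = 8.1429. Buyers pay P_b = 73.4286; sellers receive P_s = P_b - 43 = 30.4286.
Revenue is the tax times quantity traded: 43 x 8.1429 = 350.1429.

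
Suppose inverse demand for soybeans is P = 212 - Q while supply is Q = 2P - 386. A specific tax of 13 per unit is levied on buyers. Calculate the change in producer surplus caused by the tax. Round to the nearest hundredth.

-36.11

Rewriting supply in inverse form: P = 193 + 0.5Q.
Pre-tax equilibrium: 212 - Q = 193 + 0.5Q gives Q* = 12.6667, P* = 199.3333.
With the tax, buyers' net willingness to pay falls by 13: (212 - 13) - Q = 193 + 0.5Q, so Q_t = 4. Buyers pay P_b = 208; sellers receive P_s = P_b - 13 = 195.
PS falls from (1/2)(12.6667)(6.3333) = 40.1111 to (1/2)(4)(2) = 4, a change of -36.1111.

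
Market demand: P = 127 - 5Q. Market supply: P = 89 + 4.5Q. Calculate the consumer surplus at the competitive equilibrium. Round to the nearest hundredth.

40.00

Equilibrium: 127 - 5Q = 89 + 4.5Q, so Q* = 4 and P* = 107.
CS is the area between the demand curve and P* from 0 to Q*: (1/2)(4)(20) = 40.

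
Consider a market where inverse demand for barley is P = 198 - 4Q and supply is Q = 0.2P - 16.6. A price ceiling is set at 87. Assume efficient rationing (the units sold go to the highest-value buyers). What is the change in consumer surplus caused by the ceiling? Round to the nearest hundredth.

Rewriting supply in inverse form: P = 83 + 5Q.
Without the control, 198 - 4Q = 83 + 5Q so Q* = 12.7778 and P* = 146.8889.
At the ceiling price 87, quantity supplied is (87 - 83)/5 = 0.8; supply is the short side, so Q = 0.8 trades at P = 87.
CS goes from (1/2)(12.7778)(51.1111) = 326.5432 to 87.52 (computed as (198 - 87)(0.8) - (1/2)(4)(0.8)^2), a change of -239.0232.

-239.02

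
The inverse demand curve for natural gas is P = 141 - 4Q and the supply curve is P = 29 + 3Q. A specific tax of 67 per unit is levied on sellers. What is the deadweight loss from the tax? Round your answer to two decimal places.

320.64

Without the tax, 141 - 4Q = 29 + 3Q so Q* = 16 and P* = 77.
With the tax, sellers need 67 more per unit: 141 - 4Q = 29 + 3Q + 67, so Q_t = 6.4286. Buyers pay P_b = 115.2857; sellers receive P_s = P_b - 67 = 48.2857.
The welfare triangle lost has base Q* - Q_t = 9.5714 and height t = 67, so DWL = (1/2)(9.5714)(67) = 320.6429.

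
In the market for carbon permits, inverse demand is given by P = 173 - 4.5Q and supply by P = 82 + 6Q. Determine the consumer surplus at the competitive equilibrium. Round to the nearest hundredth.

169.00

Set 173 - 4.5Q = 82 + 6Q, which gives 91 = 10.5Q, so Q* = 8.6667 and P* = 173 - 4.5(8.6667) = 134.
The demand choke price is 173, so CS = (1/2)(Q*)(173 - P*) = (1/2)(8.6667)(39) = 169.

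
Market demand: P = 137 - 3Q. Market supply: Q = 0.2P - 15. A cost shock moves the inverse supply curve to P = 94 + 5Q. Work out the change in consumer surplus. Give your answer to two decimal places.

Rewriting supply in inverse form: P = 75 + 5Q.
Initial equilibrium: Q_0 = 7.75, P_0 = 113.75; CS_0 = (1/2)(7.75)(23.25) = 90.0938, PS_0 = (1/2)(7.75)(38.75) = 150.1562.
New equilibrium: 137 - 3Q = 94 + 5Q gives Q_1 = 5.375, P_1 = 120.875; CS_1 = 43.3359, PS_1 = 72.2266.
Change in consumer surplus = 43.3359 - 90.0938 = -46.7578.

-46.76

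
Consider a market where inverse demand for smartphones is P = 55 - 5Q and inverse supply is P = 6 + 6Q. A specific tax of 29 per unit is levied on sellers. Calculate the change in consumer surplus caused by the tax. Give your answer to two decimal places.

Pre-tax equilibrium: 55 - 5Q = 6 + 6Q gives Q* = 4.4545, P* = 32.7273.
A tax on sellers shifts supply up by 29: 55 - 5Q = 6 + 6Q + 29, so Q_t = 1.8182. Buyers pay P_b = 45.9091; sellers receive P_s = P_b - 29 = 16.9091.
Consumers lose the trapezoid between P* and P_b out to Q_t plus the triangle from Q_t to Q*: change in CS = 8.2645 - 49.6074 = -41.343.

-41.34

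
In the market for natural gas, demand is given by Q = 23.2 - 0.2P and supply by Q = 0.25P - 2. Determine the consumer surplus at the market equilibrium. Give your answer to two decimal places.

360.00

Rewriting demand in inverse form: P = 116 - 5Q.
Rewriting supply in inverse form: P = 8 + 4Q.
Setting demand equal to supply, 108 = 9Q, so Q* = 12 and P* = 56.
CS is the area between the demand curve and P* from 0 to Q*: (1/2)(12)(60) = 360.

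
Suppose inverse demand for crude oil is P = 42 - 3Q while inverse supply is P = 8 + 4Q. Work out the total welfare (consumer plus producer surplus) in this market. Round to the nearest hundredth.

Set 42 - 3Q = 8 + 4Q, which gives 34 = 7Q, so Q* = 4.8571 and P* = 42 - 3(4.8571) = 27.4286.
CS = (1/2)(4.8571)(14.5714) = 35.3878 and PS = (1/2)(4.8571)(19.4286) = 47.1837, so total surplus = 82.5714.

82.57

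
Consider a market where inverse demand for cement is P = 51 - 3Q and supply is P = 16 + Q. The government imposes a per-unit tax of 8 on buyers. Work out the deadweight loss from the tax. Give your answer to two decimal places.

8.00

Pre-tax equilibrium: 51 - 3Q = 16 + Q gives Q* = 8.75, P* = 24.75.
A tax on buyers shifts demand down by 8: (51 - 8) - 3Q = 16 + Q, so Q_t = 6.75. Buyers pay P_b = 30.75; sellers receive P_s = P_b - 8 = 22.75.
Deadweight loss is the triangle between the curves from Q_t to Q*: (1/2)(8.75 - 6.75)(8) = 8.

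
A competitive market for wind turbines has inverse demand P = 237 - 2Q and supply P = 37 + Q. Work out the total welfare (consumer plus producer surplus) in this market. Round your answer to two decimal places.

6666.67

Setting demand equal to supply, 200 = 3Q, so Q* = 66.6667 and P* = 103.6667.
CS = (1/2)(66.6667)(133.3333) = 4444.4444 and PS = (1/2)(66.6667)(66.6667) = 2222.2222, so total surplus = 6666.6667.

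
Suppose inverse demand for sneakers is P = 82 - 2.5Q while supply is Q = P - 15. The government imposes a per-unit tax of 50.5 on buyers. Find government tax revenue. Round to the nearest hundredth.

Rewriting supply in inverse form: P = 15 + Q.
Pre-tax equilibrium: 82 - 2.5Q = 15 + Q gives Q* = 19.1429, P* = 34.1429.
With the tax, buyers' net willingness to pay falls by 50.5: (82 - 50.5) - 2.5Q = 15 + Q, so Q_t = 4.7143. Buyers pay P_b = 70.2143; sellers receive P_s = P_b - 50.5 = 19.7143.
Tax revenue = t x Q_t = 50.5 x 4.7143 = 238.0714.

238.07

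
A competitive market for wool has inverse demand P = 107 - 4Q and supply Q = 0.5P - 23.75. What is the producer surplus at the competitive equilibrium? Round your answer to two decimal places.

98.34

Rewriting supply in inverse form: P = 47.5 + 2Q.
Equilibrium: 107 - 4Q = 47.5 + 2Q, so Q* = 9.9167 and P* = 67.3333.
Producer surplus is the triangle above supply below P*: (1/2)(9.9167)(67.3333 - 47.5) = (1/2)(9.9167)(19.8333) = 98.3403.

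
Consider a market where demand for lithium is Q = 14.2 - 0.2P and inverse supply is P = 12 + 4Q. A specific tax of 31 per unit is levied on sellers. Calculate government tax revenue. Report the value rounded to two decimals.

96.44

Rewriting demand in inverse form: P = 71 - 5Q.
Pre-tax equilibrium: 71 - 5Q = 12 + 4Q gives Q* = 6.5556, P* = 38.2222.
A tax on sellers shifts supply up by 31: 71 - 5Q = 12 + 4Q + 31, so Q_t = 3.1111. Buyers pay P_b = 55.4444; sellers receive P_s = P_b - 31 = 24.4444.
Tax revenue = t x Q_t = 31 x 3.1111 = 96.4444.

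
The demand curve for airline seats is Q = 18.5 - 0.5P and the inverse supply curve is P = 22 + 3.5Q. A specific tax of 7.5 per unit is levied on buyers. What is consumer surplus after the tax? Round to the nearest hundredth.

Rewriting demand in inverse form: P = 37 - 2Q.
Pre-tax equilibrium: 37 - 2Q = 22 + 3.5Q gives Q* = 2.7273, P* = 31.5455.
A tax on buyers shifts demand down by 7.5: (37 - 7.5) - 2Q = 22 + 3.5Q, so Q_t = 1.3636. Buyers pay P_b = 34.2727; sellers receive P_s = P_b - 7.5 = 26.7727.
Consumer surplus is the triangle under demand above P_b: (1/2)(1.3636)(37 - 34.2727) = 1.8595.

1.86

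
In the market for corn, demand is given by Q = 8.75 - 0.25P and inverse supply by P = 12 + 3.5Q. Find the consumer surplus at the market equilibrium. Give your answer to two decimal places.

Rewriting demand in inverse form: P = 35 - 4Q.
Equilibrium: 35 - 4Q = 12 + 3.5Q, so Q* = 3.0667 and P* = 22.7333.
The demand choke price is 35, so CS = (1/2)(Q*)(35 - P*) = (1/2)(3.0667)(12.2667) = 18.8089.

18.81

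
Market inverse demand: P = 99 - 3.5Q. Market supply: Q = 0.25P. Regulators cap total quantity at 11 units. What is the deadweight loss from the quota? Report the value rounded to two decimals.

Rewriting supply in inverse form: P = 4Q.
Without the quota, 99 - 3.5Q = 4Q gives Q* = 13.2.
At Q = 11 the demand price is 99 - 3.5(11) = 60.5 and the supply price is 0 + 4(11) = 44.
Deadweight loss is the triangle between the curves from 11 to 13.2: (1/2)(60.5 - 44)(13.2 - 11) = 18.15.

18.15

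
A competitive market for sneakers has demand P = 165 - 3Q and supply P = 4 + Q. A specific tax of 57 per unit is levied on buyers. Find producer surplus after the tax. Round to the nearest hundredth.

Without the tax, 165 - 3Q = 4 + Q so Q* = 40.25 and P* = 44.25.
With the tax, buyers' net willingness to pay falls by 57: (165 - 57) - 3Q = 4 + Q, so Q_t = 26. Buyers pay P_b = 87; sellers receive P_s = P_b - 57 = 30.
Producer surplus is the triangle above supply below P_s: (1/2)(26)(30 - 4) = 338.

338.00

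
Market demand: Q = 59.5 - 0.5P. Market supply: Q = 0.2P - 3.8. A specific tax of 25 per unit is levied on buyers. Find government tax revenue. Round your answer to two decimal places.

267.86

Rewriting demand in inverse form: P = 119 - 2Q.
Rewriting supply in inverse form: P = 19 + 5Q.
Without the tax, 119 - 2Q = 19 + 5Q so Q* = 14.2857 and P* = 90.4286.
A tax on buyers shifts demand down by 25: (119 - 25) - 2Q = 19 + 5Q, so Q_t = 10.7143. Buyers pay P_b = 97.5714; sellers receive P_s = P_b - 25 = 72.5714.
Revenue is the tax times quantity traded: 25 x 10.7143 = 267.8571.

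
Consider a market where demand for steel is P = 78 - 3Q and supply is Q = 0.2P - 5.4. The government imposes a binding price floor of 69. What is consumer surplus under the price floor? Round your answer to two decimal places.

Rewriting supply in inverse form: P = 27 + 5Q.
Free-market equilibrium: 78 - 3Q = 27 + 5Q gives Q* = 6.375, P* = 58.875.
At the floor price 69, quantity demanded is (78 - 69)/3 = 3; demand is the short side, so Q = 3 trades at P = 69.
CS is the triangle under demand above 69: (1/2)(3)(78 - 69) = 13.5.

13.50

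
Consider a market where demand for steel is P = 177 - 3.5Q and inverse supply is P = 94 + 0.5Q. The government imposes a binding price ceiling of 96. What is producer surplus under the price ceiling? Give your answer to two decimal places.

Free-market equilibrium: 177 - 3.5Q = 94 + 0.5Q gives Q* = 20.75, P* = 104.375.
At P = 96, sellers supply (96 - 94)/0.5 = 4 while buyers want more, so the quantity traded is 4 at price 96.
PS is the triangle above supply below 96: (1/2)(4)(96 - 94) = 4.

4.00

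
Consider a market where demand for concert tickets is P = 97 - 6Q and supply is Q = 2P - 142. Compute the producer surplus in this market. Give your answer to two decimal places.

4.00

Rewriting supply in inverse form: P = 71 + 0.5Q.
Equilibrium: 97 - 6Q = 71 + 0.5Q, so Q* = 4 and P* = 73.
Producer surplus is the triangle above supply below P*: (1/2)(4)(73 - 71) = (1/2)(4)(2) = 4.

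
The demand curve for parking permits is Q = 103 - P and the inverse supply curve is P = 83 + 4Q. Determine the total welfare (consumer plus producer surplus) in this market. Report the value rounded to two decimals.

40.00

Rewriting demand in inverse form: P = 103 - Q.
Setting demand equal to supply, 20 = 5Q, so Q* = 4 and P* = 99.
CS = (1/2)(4)(4) = 8 and PS = (1/2)(4)(16) = 32, so total surplus = 40.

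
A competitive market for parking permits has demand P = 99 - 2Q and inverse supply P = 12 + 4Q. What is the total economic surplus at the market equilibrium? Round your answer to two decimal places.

Set 99 - 2Q = 12 + 4Q, which gives 87 = 6Q, so Q* = 14.5 and P* = 99 - 2(14.5) = 70.
CS = (1/2)(14.5)(29) = 210.25 and PS = (1/2)(14.5)(58) = 420.5, so total surplus = 630.75.

630.75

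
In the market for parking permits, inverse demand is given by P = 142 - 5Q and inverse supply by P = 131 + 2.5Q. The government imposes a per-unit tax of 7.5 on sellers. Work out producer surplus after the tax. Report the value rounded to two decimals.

0.27

Without the tax, 142 - 5Q = 131 + 2.5Q so Q* = 1.4667 and P* = 134.6667.
A tax on sellers shifts supply up by 7.5: 142 - 5Q = 131 + 2.5Q + 7.5, so Q_t = 0.4667. Buyers pay P_b = 139.6667; sellers receive P_s = P_b - 7.5 = 132.1667.
PS = (1/2)(Q_t)(P_s - 131) = (1/2)(0.4667)(1.1667) = 0.2722.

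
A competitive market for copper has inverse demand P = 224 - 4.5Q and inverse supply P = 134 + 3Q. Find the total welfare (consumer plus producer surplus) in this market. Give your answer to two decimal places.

540.00

Set 224 - 4.5Q = 134 + 3Q, which gives 90 = 7.5Q, so Q* = 12 and P* = 224 - 4.5(12) = 170.
Total surplus is the full triangle between the curves from 0 to Q*: (1/2)(12)(224 - 134) = 540.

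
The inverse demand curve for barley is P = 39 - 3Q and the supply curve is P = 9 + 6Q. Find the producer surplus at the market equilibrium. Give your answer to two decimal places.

33.33

Set 39 - 3Q = 9 + 6Q, which gives 30 = 9Q, so Q* = 3.3333 and P* = 39 - 3(3.3333) = 29.
The supply curve's price intercept is 9, so PS = (1/2)(Q*)(P* - 9) = (1/2)(3.3333)(20) = 33.3333.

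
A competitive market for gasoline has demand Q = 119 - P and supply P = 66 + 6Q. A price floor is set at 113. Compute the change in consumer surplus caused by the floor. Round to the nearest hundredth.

-10.66

Rewriting demand in inverse form: P = 119 - Q.
Without the control, 119 - Q = 66 + 6Q so Q* = 7.5714 and P* = 111.4286.
At the floor price 113, quantity demanded is (119 - 113)/1 = 6; demand is the short side, so Q = 6 trades at P = 113.
CS goes from (1/2)(7.5714)(7.5714) = 28.6633 to 18 (computed as (119 - 113)(6) - (1/2)(1)(6)^2), a change of -10.6633.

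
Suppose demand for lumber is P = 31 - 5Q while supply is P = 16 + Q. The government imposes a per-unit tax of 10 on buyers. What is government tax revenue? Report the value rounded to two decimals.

8.33

Without the tax, 31 - 5Q = 16 + Q so Q* = 2.5 and P* = 18.5.
With the tax, buyers' net willingness to pay falls by 10: (31 - 10) - 5Q = 16 + Q, so Q_t = 0.8333. Buyers pay P_b = 26.8333; sellers receive P_s = P_b - 10 = 16.8333.
Tax revenue = t x Q_t = 10 x 0.8333 = 8.3333.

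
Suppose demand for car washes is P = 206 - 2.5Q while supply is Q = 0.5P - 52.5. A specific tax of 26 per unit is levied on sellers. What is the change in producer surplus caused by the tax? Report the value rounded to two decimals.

-225.98

Rewriting supply in inverse form: P = 105 + 2Q.
Without the tax, 206 - 2.5Q = 105 + 2Q so Q* = 22.4444 and P* = 149.8889.
A tax on sellers shifts supply up by 26: 206 - 2.5Q = 105 + 2Q + 26, so Q_t = 16.6667. Buyers pay P_b = 164.3333; sellers receive P_s = P_b - 26 = 138.3333.
PS falls from (1/2)(22.4444)(44.8889) = 503.7531 to (1/2)(16.6667)(33.3333) = 277.7778, a change of -225.9753.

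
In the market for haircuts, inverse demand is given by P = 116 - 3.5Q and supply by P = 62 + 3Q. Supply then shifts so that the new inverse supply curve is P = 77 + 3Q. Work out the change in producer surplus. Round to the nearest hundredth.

Initial equilibrium: Q_0 = 8.3077, P_0 = 86.9231; CS_0 = (1/2)(8.3077)(29.0769) = 120.7811, PS_0 = (1/2)(8.3077)(24.9231) = 103.5266.
New equilibrium: 116 - 3.5Q = 77 + 3Q gives Q_1 = 6, P_1 = 95; CS_1 = 63, PS_1 = 54.
Change in producer surplus = 54 - 103.5266 = -49.5266.

-49.53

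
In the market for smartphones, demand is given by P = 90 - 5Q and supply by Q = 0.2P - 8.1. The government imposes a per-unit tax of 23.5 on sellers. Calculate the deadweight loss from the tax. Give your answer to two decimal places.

Rewriting supply in inverse form: P = 40.5 + 5Q.
Without the tax, 90 - 5Q = 40.5 + 5Q so Q* = 4.95 and P* = 65.25.
A tax on sellers shifts supply up by 23.5: 90 - 5Q = 40.5 + 5Q + 23.5, so Q_t = 2.6. Buyers pay P_b = 77; sellers receive P_s = P_b - 23.5 = 53.5.
The welfare triangle lost has base Q* - Q_t = 2.35 and height t = 23.5, so DWL = (1/2)(2.35)(23.5) = 27.6125.

27.61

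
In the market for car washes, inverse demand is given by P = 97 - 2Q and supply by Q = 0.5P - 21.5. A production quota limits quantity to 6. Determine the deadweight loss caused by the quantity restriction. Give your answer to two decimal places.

112.50

Rewriting supply in inverse form: P = 43 + 2Q.
Without the quota, 97 - 2Q = 43 + 2Q gives Q* = 13.5.
At Q = 6 the demand price is 97 - 2(6) = 85 and the supply price is 43 + 2(6) = 55.
DWL = (1/2)(gap between curves at 6) x (Q* - 6) = (1/2)(30)(7.5) = 112.5.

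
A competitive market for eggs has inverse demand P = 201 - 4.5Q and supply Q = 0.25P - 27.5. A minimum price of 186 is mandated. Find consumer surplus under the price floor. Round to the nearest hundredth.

Rewriting supply in inverse form: P = 110 + 4Q.
Free-market equilibrium: 201 - 4.5Q = 110 + 4Q gives Q* = 10.7059, P* = 152.8235.
At P = 186, buyers demand (201 - 186)/4.5 = 3.3333 while sellers would supply more, so the quantity traded is 3.3333 at price 186.
CS is the triangle under demand above 186: (1/2)(3.3333)(201 - 186) = 25.

25.00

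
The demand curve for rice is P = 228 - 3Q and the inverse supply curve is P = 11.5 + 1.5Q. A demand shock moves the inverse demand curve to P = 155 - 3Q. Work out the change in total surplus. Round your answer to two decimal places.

Initial equilibrium: Q_0 = 48.1111, P_0 = 83.6667; CS_0 = (1/2)(48.1111)(144.3333) = 3472.0185, PS_0 = (1/2)(48.1111)(72.1667) = 1736.0093.
New equilibrium: 155 - 3Q = 11.5 + 1.5Q gives Q_1 = 31.8889, P_1 = 59.3333; CS_1 = 1525.3519, PS_1 = 762.6759.
Change in total surplus = (1525.3519 + 762.6759) - (3472.0185 + 1736.0093) = -2920.

-2920.00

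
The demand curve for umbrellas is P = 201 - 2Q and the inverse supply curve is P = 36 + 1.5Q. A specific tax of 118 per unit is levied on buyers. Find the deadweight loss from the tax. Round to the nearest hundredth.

Without the tax, 201 - 2Q = 36 + 1.5Q so Q* = 47.1429 and P* = 106.7143.
A tax on buyers shifts demand down by 118: (201 - 118) - 2Q = 36 + 1.5Q, so Q_t = 13.4286. Buyers pay P_b = 174.1429; sellers receive P_s = P_b - 118 = 56.1429.
Deadweight loss is the triangle between the curves from Q_t to Q*: (1/2)(47.1429 - 13.4286)(118) = 1989.1429.

1989.14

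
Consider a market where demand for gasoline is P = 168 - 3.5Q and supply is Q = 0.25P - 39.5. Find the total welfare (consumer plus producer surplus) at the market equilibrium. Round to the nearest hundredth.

6.67

Rewriting supply in inverse form: P = 158 + 4Q.
Setting demand equal to supply, 10 = 7.5Q, so Q* = 1.3333 and P* = 163.3333.
Total surplus is the full triangle between the curves from 0 to Q*: (1/2)(1.3333)(168 - 158) = 6.6667.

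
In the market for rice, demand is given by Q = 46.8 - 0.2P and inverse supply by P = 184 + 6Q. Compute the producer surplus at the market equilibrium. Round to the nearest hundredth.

61.98

Rewriting demand in inverse form: P = 234 - 5Q.
Equilibrium: 234 - 5Q = 184 + 6Q, so Q* = 4.5455 and P* = 211.2727.
The supply curve's price intercept is 184, so PS = (1/2)(Q*)(P* - 184) = (1/2)(4.5455)(27.2727) = 61.9835.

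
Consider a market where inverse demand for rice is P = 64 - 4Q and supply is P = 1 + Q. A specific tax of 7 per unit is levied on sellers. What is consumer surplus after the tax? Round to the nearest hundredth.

Without the tax, 64 - 4Q = 1 + Q so Q* = 12.6 and P* = 13.6.
A tax on sellers shifts supply up by 7: 64 - 4Q = 1 + Q + 7, so Q_t = 11.2. Buyers pay P_b = 19.2; sellers receive P_s = P_b - 7 = 12.2.
Consumer surplus is the triangle under demand above P_b: (1/2)(11.2)(64 - 19.2) = 250.88.

250.88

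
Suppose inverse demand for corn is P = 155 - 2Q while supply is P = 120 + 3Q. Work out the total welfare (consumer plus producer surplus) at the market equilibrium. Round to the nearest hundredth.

Equilibrium: 155 - 2Q = 120 + 3Q, so Q* = 7 and P* = 141.
Total surplus is the full triangle between the curves from 0 to Q*: (1/2)(7)(155 - 120) = 122.5.

122.50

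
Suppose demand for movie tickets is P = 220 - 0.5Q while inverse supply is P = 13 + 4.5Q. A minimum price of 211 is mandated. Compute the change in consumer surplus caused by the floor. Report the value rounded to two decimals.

Free-market equilibrium: 220 - 0.5Q = 13 + 4.5Q gives Q* = 41.4, P* = 199.3.
At the floor price 211, quantity demanded is (220 - 211)/0.5 = 18; demand is the short side, so Q = 18 trades at P = 211.
CS goes from (1/2)(41.4)(20.7) = 428.49 to 81 (computed as (220 - 211)(18) - (1/2)(0.5)(18)^2), a change of -347.49.

-347.49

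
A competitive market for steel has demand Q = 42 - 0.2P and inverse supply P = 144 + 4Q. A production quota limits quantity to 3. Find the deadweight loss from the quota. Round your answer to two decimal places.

Rewriting demand in inverse form: P = 210 - 5Q.
Unrestricted equilibrium: Q* = (210 - 144)/(5 + 4) = 7.3333.
At Q = 3 the demand price is 210 - 5(3) = 195 and the supply price is 144 + 4(3) = 156.
DWL = (1/2)(gap between curves at 3) x (Q* - 3) = (1/2)(39)(4.3333) = 84.5.

84.50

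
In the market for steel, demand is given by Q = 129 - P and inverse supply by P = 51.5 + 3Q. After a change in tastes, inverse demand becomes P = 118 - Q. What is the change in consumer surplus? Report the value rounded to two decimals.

Rewriting demand in inverse form: P = 129 - Q.
Initial equilibrium: Q_0 = 19.375, P_0 = 109.625; CS_0 = (1/2)(19.375)(19.375) = 187.6953, PS_0 = (1/2)(19.375)(58.125) = 563.0859.
New equilibrium: 118 - Q = 51.5 + 3Q gives Q_1 = 16.625, P_1 = 101.375; CS_1 = 138.1953, PS_1 = 414.5859.
Change in consumer surplus = 138.1953 - 187.6953 = -49.5.

-49.50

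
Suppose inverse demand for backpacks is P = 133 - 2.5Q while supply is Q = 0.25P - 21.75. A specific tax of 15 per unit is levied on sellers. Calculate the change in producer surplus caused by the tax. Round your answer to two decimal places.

-54.67

Rewriting supply in inverse form: P = 87 + 4Q.
Pre-tax equilibrium: 133 - 2.5Q = 87 + 4Q gives Q* = 7.0769, P* = 115.3077.
A tax on sellers shifts supply up by 15: 133 - 2.5Q = 87 + 4Q + 15, so Q_t = 4.7692. Buyers pay P_b = 121.0769; sellers receive P_s = P_b - 15 = 106.0769.
Producers lose the trapezoid between P_s and P* out to Q_t plus the triangle from Q_t to Q*: change in PS = 45.4911 - 100.1657 = -54.6746.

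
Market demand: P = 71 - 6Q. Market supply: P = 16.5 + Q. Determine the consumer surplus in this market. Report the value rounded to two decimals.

181.85

Setting demand equal to supply, 54.5 = 7Q, so Q* = 7.7857 and P* = 24.2857.
CS is the area between the demand curve and P* from 0 to Q*: (1/2)(7.7857)(46.7143) = 181.852.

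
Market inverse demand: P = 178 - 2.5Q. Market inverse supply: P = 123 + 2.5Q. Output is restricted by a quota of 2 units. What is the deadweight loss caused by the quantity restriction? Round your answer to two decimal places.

Unrestricted equilibrium: Q* = (178 - 123)/(2.5 + 2.5) = 11.
At Q = 2 the demand price is 178 - 2.5(2) = 173 and the supply price is 123 + 2.5(2) = 128.
Deadweight loss is the triangle between the curves from 2 to 11: (1/2)(173 - 128)(11 - 2) = 202.5.

202.50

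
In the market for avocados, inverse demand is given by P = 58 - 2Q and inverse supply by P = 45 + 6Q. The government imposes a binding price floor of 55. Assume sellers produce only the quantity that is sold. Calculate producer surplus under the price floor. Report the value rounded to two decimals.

Without the control, 58 - 2Q = 45 + 6Q so Q* = 1.625 and P* = 54.75.
At the floor price 55, quantity demanded is (58 - 55)/2 = 1.5; demand is the short side, so Q = 1.5 trades at P = 55.
The supply price at Q = 1.5 is 54. PS is the trapezoid between 55 and supply over [0, 1.5]: (1/2)[(55 - 45) + (55 - 54)](1.5) = 8.25.

8.25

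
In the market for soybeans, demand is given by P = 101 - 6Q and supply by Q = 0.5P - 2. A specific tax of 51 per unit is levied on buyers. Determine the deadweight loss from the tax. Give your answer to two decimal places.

Rewriting supply in inverse form: P = 4 + 2Q.
Without the tax, 101 - 6Q = 4 + 2Q so Q* = 12.125 and P* = 28.25.
A tax on buyers shifts demand down by 51: (101 - 51) - 6Q = 4 + 2Q, so Q_t = 5.75. Buyers pay P_b = 66.5; sellers receive P_s = P_b - 51 = 15.5.
The welfare triangle lost has base Q* - Q_t = 6.375 and height t = 51, so DWL = (1/2)(6.375)(51) = 162.5625.

162.56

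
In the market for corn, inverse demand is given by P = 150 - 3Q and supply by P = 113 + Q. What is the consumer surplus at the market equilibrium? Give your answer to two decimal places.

128.34

Setting demand equal to supply, 37 = 4Q, so Q* = 9.25 and P* = 122.25.
CS is the area between the demand curve and P* from 0 to Q*: (1/2)(9.25)(27.75) = 128.3438.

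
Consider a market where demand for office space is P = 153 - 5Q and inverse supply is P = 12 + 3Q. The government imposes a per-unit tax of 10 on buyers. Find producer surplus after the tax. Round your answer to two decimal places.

402.21

Without the tax, 153 - 5Q = 12 + 3Q so Q* = 17.625 and P* = 64.875.
With the tax, buyers' net willingness to pay falls by 10: (153 - 10) - 5Q = 12 + 3Q, so Q_t = 16.375. Buyers pay P_b = 71.125; sellers receive P_s = P_b - 10 = 61.125.
Producer surplus is the triangle above supply below P_s: (1/2)(16.375)(61.125 - 12) = 402.2109.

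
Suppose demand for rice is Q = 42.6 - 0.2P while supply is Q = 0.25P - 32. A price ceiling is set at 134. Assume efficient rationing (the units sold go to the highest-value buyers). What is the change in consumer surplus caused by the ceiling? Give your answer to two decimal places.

-110.12

Rewriting demand in inverse form: P = 213 - 5Q.
Rewriting supply in inverse form: P = 128 + 4Q.
Without the control, 213 - 5Q = 128 + 4Q so Q* = 9.4444 and P* = 165.7778.
At P = 134, sellers supply (134 - 128)/4 = 1.5 while buyers want more, so the quantity traded is 1.5 at price 134.
CS goes from (1/2)(9.4444)(47.2222) = 222.9938 to 112.875 (computed as (213 - 134)(1.5) - (1/2)(5)(1.5)^2), a change of -110.1188.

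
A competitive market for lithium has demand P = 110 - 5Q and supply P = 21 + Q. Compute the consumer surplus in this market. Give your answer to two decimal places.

550.07

Set 110 - 5Q = 21 + Q, which gives 89 = 6Q, so Q* = 14.8333 and P* = 110 - 5(14.8333) = 35.8333.
The demand choke price is 110, so CS = (1/2)(Q*)(110 - P*) = (1/2)(14.8333)(74.1667) = 550.0694.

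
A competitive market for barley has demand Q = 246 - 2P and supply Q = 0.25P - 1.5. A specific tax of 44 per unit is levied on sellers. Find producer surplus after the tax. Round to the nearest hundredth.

Rewriting demand in inverse form: P = 123 - 0.5Q.
Rewriting supply in inverse form: P = 6 + 4Q.
Pre-tax equilibrium: 123 - 0.5Q = 6 + 4Q gives Q* = 26, P* = 110.
With the tax, sellers need 44 more per unit: 123 - 0.5Q = 6 + 4Q + 44, so Q_t = 16.2222. Buyers pay P_b = 114.8889; sellers receive P_s = P_b - 44 = 70.8889.
Producer surplus is the triangle above supply below P_s: (1/2)(16.2222)(70.8889 - 6) = 526.321.

526.32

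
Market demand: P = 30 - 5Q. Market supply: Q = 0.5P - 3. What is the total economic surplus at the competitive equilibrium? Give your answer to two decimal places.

41.14

Rewriting supply in inverse form: P = 6 + 2Q.
Equilibrium: 30 - 5Q = 6 + 2Q, so Q* = 3.4286 and P* = 12.8571.
Total surplus is the full triangle between the curves from 0 to Q*: (1/2)(3.4286)(30 - 6) = 41.1429.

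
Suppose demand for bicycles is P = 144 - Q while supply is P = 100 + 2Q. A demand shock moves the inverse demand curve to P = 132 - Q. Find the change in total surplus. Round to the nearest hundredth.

Initial equilibrium: Q_0 = 14.6667, P_0 = 129.3333; CS_0 = (1/2)(14.6667)(14.6667) = 107.5556, PS_0 = (1/2)(14.6667)(29.3333) = 215.1111.
New equilibrium: 132 - Q = 100 + 2Q gives Q_1 = 10.6667, P_1 = 121.3333; CS_1 = 56.8889, PS_1 = 113.7778.
Change in total surplus = (56.8889 + 113.7778) - (107.5556 + 215.1111) = -152.

-152.00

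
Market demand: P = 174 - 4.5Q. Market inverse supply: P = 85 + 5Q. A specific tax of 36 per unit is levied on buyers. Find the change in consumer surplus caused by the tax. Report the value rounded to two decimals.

Pre-tax equilibrium: 174 - 4.5Q = 85 + 5Q gives Q* = 9.3684, P* = 131.8421.
With the tax, buyers' net willingness to pay falls by 36: (174 - 36) - 4.5Q = 85 + 5Q, so Q_t = 5.5789. Buyers pay P_b = 148.8947; sellers receive P_s = P_b - 36 = 112.8947.
CS falls from (1/2)(9.3684)(42.1579) = 197.4765 to (1/2)(5.5789)(25.1053) = 70.0305, a change of -127.446.

-127.45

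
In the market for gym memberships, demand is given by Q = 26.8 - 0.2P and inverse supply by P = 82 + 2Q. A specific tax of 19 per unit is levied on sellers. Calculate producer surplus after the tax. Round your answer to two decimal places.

Rewriting demand in inverse form: P = 134 - 5Q.
Without the tax, 134 - 5Q = 82 + 2Q so Q* = 7.4286 and P* = 96.8571.
A tax on sellers shifts supply up by 19: 134 - 5Q = 82 + 2Q + 19, so Q_t = 4.7143. Buyers pay P_b = 110.4286; sellers receive P_s = P_b - 19 = 91.4286.
PS = (1/2)(Q_t)(P_s - 82) = (1/2)(4.7143)(9.4286) = 22.2245.

22.22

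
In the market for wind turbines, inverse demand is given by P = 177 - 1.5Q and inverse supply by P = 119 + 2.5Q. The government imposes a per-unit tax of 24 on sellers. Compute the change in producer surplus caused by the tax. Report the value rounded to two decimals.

Without the tax, 177 - 1.5Q = 119 + 2.5Q so Q* = 14.5 and P* = 155.25.
With the tax, sellers need 24 more per unit: 177 - 1.5Q = 119 + 2.5Q + 24, so Q_t = 8.5. Buyers pay P_b = 164.25; sellers receive P_s = P_b - 24 = 140.25.
PS falls from (1/2)(14.5)(36.25) = 262.8125 to (1/2)(8.5)(21.25) = 90.3125, a change of -172.5.

-172.50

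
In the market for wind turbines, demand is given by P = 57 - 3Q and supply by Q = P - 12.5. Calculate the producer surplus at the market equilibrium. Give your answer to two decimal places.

61.88

Rewriting supply in inverse form: P = 12.5 + Q.
Set 57 - 3Q = 12.5 + Q, which gives 44.5 = 4Q, so Q* = 11.125 and P* = 57 - 3(11.125) = 23.625.
Producer surplus is the triangle above supply below P*: (1/2)(11.125)(23.625 - 12.5) = (1/2)(11.125)(11.125) = 61.8828.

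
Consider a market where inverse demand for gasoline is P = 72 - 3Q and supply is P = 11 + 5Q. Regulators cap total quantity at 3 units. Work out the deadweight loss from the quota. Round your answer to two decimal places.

Unrestricted equilibrium: Q* = (72 - 11)/(3 + 5) = 7.625.
At Q = 3 the demand price is 72 - 3(3) = 63 and the supply price is 11 + 5(3) = 26.
Deadweight loss is the triangle between the curves from 3 to 7.625: (1/2)(63 - 26)(7.625 - 3) = 85.5625.

85.56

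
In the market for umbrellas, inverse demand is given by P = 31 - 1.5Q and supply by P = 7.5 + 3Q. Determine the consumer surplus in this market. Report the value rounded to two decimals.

20.45

Equilibrium: 31 - 1.5Q = 7.5 + 3Q, so Q* = 5.2222 and P* = 23.1667.
Consumer surplus is the triangle under demand above P*: (1/2)(5.2222)(31 - 23.1667) = (1/2)(5.2222)(7.8333) = 20.4537.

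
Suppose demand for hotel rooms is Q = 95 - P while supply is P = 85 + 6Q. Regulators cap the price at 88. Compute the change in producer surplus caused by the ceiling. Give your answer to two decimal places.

Rewriting demand in inverse form: P = 95 - Q.
Free-market equilibrium: 95 - Q = 85 + 6Q gives Q* = 1.4286, P* = 93.5714.
At the ceiling price 88, quantity supplied is (88 - 85)/6 = 0.5; supply is the short side, so Q = 0.5 trades at P = 88.
PS goes from (1/2)(1.4286)(8.5714) = 6.1224 to 0.75 (computed as (88 - 85)(0.5) - (1/2)(6)(0.5)^2), a change of -5.3724.

-5.37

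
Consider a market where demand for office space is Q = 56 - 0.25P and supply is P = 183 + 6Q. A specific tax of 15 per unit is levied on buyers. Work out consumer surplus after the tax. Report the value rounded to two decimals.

Rewriting demand in inverse form: P = 224 - 4Q.
Without the tax, 224 - 4Q = 183 + 6Q so Q* = 4.1 and P* = 207.6.
A tax on buyers shifts demand down by 15: (224 - 15) - 4Q = 183 + 6Q, so Q_t = 2.6. Buyers pay P_b = 213.6; sellers receive P_s = P_b - 15 = 198.6.
CS = (1/2)(Q_t)(224 - P_b) = (1/2)(2.6)(10.4) = 13.52.

13.52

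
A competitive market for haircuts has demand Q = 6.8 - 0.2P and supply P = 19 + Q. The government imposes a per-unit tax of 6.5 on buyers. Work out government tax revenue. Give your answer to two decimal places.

9.21

Rewriting demand in inverse form: P = 34 - 5Q.
Without the tax, 34 - 5Q = 19 + Q so Q* = 2.5 and P* = 21.5.
A tax on buyers shifts demand down by 6.5: (34 - 6.5) - 5Q = 19 + Q, so Q_t = 1.4167. Buyers pay P_b = 26.9167; sellers receive P_s = P_b - 6.5 = 20.4167.
Revenue is the tax times quantity traded: 6.5 x 1.4167 = 9.2083.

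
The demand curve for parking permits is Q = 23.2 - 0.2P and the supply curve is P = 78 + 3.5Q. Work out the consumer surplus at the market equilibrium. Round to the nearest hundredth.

Rewriting demand in inverse form: P = 116 - 5Q.
Equilibrium: 116 - 5Q = 78 + 3.5Q, so Q* = 4.4706 and P* = 93.6471.
CS is the area between the demand curve and P* from 0 to Q*: (1/2)(4.4706)(22.3529) = 49.9654.

49.97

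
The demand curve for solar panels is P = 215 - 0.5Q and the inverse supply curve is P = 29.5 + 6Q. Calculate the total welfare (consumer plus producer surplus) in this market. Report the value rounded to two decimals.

2646.94

Equilibrium: 215 - 0.5Q = 29.5 + 6Q, so Q* = 28.5385 and P* = 200.7308.
Total surplus is the full triangle between the curves from 0 to Q*: (1/2)(28.5385)(215 - 29.5) = 2646.9423.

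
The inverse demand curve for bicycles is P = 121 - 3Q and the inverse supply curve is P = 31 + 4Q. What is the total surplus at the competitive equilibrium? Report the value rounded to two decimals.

Equilibrium: 121 - 3Q = 31 + 4Q, so Q* = 12.8571 and P* = 82.4286.
Total surplus is the full triangle between the curves from 0 to Q*: (1/2)(12.8571)(121 - 31) = 578.5714.

578.57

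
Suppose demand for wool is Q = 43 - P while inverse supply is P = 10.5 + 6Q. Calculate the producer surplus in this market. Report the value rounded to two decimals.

Rewriting demand in inverse form: P = 43 - Q.
Equilibrium: 43 - Q = 10.5 + 6Q, so Q* = 4.6429 and P* = 38.3571.
PS is the area between P* and the supply curve from 0 to Q*: (1/2)(4.6429)(27.8571) = 64.6684.

64.67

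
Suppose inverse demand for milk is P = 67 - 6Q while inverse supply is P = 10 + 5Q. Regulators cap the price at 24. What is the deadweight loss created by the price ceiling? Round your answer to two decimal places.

31.20

Free-market equilibrium: 67 - 6Q = 10 + 5Q gives Q* = 5.1818, P* = 35.9091.
At P = 24, sellers supply (24 - 10)/5 = 2.8 while buyers want more, so the quantity traded is 2.8 at price 24.
The lost-trades triangle has base Q* - 2.8 = 2.3818 and height equal to the gap between the curves at Q = 2.8, which is 50.2 - 24 = 26.2. DWL = (1/2)(2.3818)(26.2) = 31.2018.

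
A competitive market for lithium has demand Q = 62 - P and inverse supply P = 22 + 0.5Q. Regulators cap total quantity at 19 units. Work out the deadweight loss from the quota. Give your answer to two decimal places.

44.08

Rewriting demand in inverse form: P = 62 - Q.
Unrestricted equilibrium: Q* = (62 - 22)/(1 + 0.5) = 26.6667.
At Q = 19 the demand price is 62 - (19) = 43 and the supply price is 22 + 0.5(19) = 31.5.
DWL = (1/2)(gap between curves at 19) x (Q* - 19) = (1/2)(11.5)(7.6667) = 44.0833.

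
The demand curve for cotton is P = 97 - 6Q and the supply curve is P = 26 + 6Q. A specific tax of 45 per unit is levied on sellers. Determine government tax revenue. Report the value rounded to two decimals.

Pre-tax equilibrium: 97 - 6Q = 26 + 6Q gives Q* = 5.9167, P* = 61.5.
With the tax, sellers need 45 more per unit: 97 - 6Q = 26 + 6Q + 45, so Q_t = 2.1667. Buyers pay P_b = 84; sellers receive P_s = P_b - 45 = 39.
Revenue is the tax times quantity traded: 45 x 2.1667 = 97.5.

97.50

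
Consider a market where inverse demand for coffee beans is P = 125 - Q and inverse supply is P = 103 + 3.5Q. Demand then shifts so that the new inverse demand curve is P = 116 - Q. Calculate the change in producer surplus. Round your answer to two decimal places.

-27.22

Initial equilibrium: Q_0 = 4.8889, P_0 = 120.1111; CS_0 = (1/2)(4.8889)(4.8889) = 11.9506, PS_0 = (1/2)(4.8889)(17.1111) = 41.8272.
New equilibrium: 116 - Q = 103 + 3.5Q gives Q_1 = 2.8889, P_1 = 113.1111; CS_1 = 4.1728, PS_1 = 14.6049.
Change in producer surplus = 14.6049 - 41.8272 = -27.2222.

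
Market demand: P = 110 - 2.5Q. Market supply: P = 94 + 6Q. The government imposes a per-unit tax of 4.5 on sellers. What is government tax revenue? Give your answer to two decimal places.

6.09

Pre-tax equilibrium: 110 - 2.5Q = 94 + 6Q gives Q* = 1.8824, P* = 105.2941.
With the tax, sellers need 4.5 more per unit: 110 - 2.5Q = 94 + 6Q + 4.5, so Q_t = 1.3529. Buyers pay P_b = 106.6176; sellers receive P_s = P_b - 4.5 = 102.1176.
Revenue is the tax times quantity traded: 4.5 x 1.3529 = 6.0882.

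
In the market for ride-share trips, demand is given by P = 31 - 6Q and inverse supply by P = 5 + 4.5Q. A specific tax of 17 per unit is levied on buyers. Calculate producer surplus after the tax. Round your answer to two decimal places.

1.65

Without the tax, 31 - 6Q = 5 + 4.5Q so Q* = 2.4762 and P* = 16.1429.
A tax on buyers shifts demand down by 17: (31 - 17) - 6Q = 5 + 4.5Q, so Q_t = 0.8571. Buyers pay P_b = 25.8571; sellers receive P_s = P_b - 17 = 8.8571.
Producer surplus is the triangle above supply below P_s: (1/2)(0.8571)(8.8571 - 5) = 1.6531.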